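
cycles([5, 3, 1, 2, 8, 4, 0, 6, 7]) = (0 5 4 8 7 6)(1 3 2)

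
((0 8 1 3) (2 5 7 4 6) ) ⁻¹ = (0 3 1 8) (2 6 4 7 5) 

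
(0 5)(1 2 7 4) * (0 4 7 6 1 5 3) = (0 3)(1 2 6)(4 5)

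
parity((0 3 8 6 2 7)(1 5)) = even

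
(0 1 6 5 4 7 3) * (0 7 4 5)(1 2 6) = (0 2 6)(3 7)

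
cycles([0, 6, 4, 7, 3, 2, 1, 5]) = (1 6)(2 4 3 7 5)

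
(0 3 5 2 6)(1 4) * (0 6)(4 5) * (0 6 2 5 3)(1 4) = (1 3)(2 6)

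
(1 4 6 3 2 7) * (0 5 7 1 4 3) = (0 5 7 4 6)(1 3 2)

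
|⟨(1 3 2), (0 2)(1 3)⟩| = 12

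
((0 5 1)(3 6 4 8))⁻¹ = (0 1 5)(3 8 4 6)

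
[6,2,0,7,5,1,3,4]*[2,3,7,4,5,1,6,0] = [6,7,2,0,1,3,4,5]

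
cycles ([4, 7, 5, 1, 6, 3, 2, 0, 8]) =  (0 4 6 2 5 3 1 7)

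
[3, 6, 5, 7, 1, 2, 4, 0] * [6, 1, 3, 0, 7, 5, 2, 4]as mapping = [0→0, 1→2, 2→5, 3→4, 4→1, 5→3, 6→7, 7→6]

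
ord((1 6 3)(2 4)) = 6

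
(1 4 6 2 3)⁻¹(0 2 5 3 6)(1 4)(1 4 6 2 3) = (0 3 5 1 2)(4 6)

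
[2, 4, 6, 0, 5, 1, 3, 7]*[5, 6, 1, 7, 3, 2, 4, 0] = [1, 3, 4, 5, 2, 6, 7, 0]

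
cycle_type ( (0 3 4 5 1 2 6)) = 7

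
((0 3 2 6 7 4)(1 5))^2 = (0 2 7)(3 6 4)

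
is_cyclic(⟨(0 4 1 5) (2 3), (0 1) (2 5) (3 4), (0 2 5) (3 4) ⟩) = no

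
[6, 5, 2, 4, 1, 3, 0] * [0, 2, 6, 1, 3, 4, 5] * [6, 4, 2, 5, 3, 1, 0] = [1, 3, 0, 5, 2, 4, 6]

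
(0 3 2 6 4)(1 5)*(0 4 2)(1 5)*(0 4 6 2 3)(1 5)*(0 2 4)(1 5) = (0 2 4 6 3)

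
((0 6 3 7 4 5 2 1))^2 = (0 3 4 2)(1 6 7 5)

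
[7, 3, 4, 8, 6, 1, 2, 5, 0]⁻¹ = [8, 5, 6, 1, 2, 7, 4, 0, 3]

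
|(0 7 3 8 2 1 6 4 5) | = 9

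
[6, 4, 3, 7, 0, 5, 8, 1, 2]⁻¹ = [4, 7, 8, 2, 1, 5, 0, 3, 6]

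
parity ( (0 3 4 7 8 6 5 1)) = odd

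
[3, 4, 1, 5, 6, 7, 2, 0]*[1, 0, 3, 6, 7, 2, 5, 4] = [6, 7, 0, 2, 5, 4, 3, 1] 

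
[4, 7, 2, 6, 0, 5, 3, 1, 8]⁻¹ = [4, 7, 2, 6, 0, 5, 3, 1, 8]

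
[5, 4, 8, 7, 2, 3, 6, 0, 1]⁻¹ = [7, 8, 4, 5, 1, 0, 6, 3, 2]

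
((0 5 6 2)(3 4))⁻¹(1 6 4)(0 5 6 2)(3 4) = (1 2 3)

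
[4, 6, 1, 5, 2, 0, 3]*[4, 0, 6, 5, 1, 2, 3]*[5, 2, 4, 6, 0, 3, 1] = [2, 6, 5, 4, 1, 0, 3]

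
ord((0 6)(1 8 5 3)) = 4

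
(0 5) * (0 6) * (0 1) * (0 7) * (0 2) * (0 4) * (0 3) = (0 5 6 1 7 2 4 3)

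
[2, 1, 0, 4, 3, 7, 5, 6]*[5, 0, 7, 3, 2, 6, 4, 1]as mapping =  [0→7, 1→0, 2→5, 3→2, 4→3, 5→1, 6→6, 7→4]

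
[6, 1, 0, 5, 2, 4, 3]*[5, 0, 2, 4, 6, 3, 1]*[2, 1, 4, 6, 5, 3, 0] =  [1, 2, 3, 6, 4, 0, 5]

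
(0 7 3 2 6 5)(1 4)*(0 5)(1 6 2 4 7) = (0 1 7 3 4 6)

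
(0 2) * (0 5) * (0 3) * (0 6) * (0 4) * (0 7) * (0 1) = (0 2 5 3 6 4 7 1)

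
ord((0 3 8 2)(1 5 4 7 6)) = 20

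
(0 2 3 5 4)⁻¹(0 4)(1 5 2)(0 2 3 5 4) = (0 2)(1 4 3)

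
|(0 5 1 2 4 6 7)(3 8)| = 14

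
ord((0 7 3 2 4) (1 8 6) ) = 15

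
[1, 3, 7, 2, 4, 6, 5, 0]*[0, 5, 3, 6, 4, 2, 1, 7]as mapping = [0→5, 1→6, 2→7, 3→3, 4→4, 5→1, 6→2, 7→0]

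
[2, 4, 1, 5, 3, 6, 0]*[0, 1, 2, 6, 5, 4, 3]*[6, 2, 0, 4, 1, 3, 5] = [0, 3, 2, 1, 5, 4, 6]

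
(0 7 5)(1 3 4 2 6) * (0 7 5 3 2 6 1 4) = (0 5 7 3)(1 2)(4 6)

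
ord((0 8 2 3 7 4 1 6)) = 8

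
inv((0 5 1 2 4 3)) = (0 3 4 2 1 5)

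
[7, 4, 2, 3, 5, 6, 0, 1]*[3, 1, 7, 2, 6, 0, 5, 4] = [4, 6, 7, 2, 0, 5, 3, 1]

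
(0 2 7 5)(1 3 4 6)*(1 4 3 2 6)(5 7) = (0 6 4 1 2 5)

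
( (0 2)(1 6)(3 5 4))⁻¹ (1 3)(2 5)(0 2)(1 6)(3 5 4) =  (0 4)(5 6)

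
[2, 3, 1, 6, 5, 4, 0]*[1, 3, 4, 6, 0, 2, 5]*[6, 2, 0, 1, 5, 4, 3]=[5, 3, 1, 4, 0, 6, 2]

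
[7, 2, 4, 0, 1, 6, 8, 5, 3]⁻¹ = [3, 4, 1, 8, 2, 7, 5, 0, 6]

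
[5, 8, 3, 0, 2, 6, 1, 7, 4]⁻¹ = [3, 6, 4, 2, 8, 0, 5, 7, 1]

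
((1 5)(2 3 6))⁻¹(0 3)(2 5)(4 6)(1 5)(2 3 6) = (0 6)(1 3)(2 4)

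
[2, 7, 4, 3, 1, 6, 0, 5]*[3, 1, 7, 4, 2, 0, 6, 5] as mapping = [0→7, 1→5, 2→2, 3→4, 4→1, 5→6, 6→3, 7→0] 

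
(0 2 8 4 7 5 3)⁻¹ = (0 3 5 7 4 8 2)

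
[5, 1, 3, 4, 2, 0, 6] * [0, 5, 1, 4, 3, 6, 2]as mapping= [0→6, 1→5, 2→4, 3→3, 4→1, 5→0, 6→2]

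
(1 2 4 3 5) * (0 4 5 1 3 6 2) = (0 4 6 2 5 3 1)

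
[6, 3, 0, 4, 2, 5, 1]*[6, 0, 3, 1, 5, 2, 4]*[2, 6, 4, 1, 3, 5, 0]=[3, 6, 0, 5, 1, 4, 2]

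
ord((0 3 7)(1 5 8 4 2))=15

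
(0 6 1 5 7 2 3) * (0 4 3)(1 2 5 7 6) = (0 1 7 5 6 2)(3 4)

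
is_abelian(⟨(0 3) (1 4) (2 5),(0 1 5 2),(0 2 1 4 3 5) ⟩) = no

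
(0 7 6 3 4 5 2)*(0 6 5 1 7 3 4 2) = (0 3 2 6 4 1 7 5)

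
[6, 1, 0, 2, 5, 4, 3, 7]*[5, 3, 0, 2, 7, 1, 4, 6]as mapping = [0→4, 1→3, 2→5, 3→0, 4→1, 5→7, 6→2, 7→6]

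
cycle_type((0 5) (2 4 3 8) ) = 2.4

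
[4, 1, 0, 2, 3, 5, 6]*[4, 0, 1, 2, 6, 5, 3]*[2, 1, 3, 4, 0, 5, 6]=[6, 2, 0, 1, 3, 5, 4]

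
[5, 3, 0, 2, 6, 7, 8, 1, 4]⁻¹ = [2, 7, 3, 1, 8, 0, 4, 5, 6]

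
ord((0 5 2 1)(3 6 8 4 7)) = 20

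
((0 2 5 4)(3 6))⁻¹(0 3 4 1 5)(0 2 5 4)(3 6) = (0 1 4 2 6)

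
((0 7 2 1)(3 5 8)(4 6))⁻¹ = (0 1 2 7)(3 8 5)(4 6)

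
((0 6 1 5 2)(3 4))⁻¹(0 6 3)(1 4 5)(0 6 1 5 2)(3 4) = (1 4 6)(2 5 3)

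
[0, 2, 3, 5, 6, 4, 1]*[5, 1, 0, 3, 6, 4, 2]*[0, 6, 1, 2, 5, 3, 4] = [3, 0, 2, 5, 1, 4, 6]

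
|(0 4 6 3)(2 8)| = 4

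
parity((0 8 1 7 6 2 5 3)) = odd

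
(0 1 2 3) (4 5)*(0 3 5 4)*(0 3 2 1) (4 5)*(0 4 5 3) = (0 4 3 2 5) 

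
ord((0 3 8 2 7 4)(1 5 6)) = 6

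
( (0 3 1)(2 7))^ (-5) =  (0 3 1)(2 7)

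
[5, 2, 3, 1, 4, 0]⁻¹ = [5, 3, 1, 2, 4, 0]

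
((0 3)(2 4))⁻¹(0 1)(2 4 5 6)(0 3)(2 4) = (1 3)(2 5 6 4)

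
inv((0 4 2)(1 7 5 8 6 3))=(0 2 4)(1 3 6 8 5 7)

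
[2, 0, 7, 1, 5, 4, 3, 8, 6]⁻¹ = [1, 3, 0, 6, 5, 4, 8, 2, 7]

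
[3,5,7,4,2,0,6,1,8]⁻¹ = [5,7,4,0,3,1,6,2,8]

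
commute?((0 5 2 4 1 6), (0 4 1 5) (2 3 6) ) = no:(0 5 2 4 1 6)*(0 4 1 5) (2 3 6) = (1 2) (3 6 4 5), (0 4 1 5) (2 3 6)*(0 5 2 4 1 6) = (0 1 2 3) (4 6) 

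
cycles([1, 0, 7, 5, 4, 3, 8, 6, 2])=(0 1)(2 7 6 8)(3 5)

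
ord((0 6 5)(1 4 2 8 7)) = 15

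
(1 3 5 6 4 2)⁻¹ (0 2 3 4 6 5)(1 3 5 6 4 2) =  (0 1 5 2 4 6)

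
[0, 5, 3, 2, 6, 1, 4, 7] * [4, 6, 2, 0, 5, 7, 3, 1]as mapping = [0→4, 1→7, 2→0, 3→2, 4→3, 5→6, 6→5, 7→1]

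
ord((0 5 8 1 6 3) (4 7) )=6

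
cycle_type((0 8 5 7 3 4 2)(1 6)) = 2.7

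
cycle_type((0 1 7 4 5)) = 5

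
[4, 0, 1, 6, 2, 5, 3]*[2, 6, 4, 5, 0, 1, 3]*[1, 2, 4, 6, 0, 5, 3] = [1, 4, 3, 6, 0, 2, 5]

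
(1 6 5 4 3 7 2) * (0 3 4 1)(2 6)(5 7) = (0 3 5 1 2)(6 7)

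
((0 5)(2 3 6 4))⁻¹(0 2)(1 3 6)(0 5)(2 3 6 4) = (1 6 4)(3 5)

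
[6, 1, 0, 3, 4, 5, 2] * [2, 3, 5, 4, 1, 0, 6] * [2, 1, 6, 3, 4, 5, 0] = [0, 3, 6, 4, 1, 2, 5]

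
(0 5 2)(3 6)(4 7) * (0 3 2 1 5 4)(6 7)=(0 4 6 2 3 7)(1 5)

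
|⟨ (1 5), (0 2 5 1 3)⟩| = 120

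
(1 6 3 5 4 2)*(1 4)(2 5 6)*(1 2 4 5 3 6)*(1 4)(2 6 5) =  (3 4)(5 6)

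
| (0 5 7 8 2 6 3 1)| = 8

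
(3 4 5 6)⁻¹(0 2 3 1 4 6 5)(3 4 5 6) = (0 2 4 1 5 3 6)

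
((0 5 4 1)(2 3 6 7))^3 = (0 1 4 5)(2 7 6 3)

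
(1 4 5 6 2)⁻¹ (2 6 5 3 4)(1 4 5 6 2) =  (1 2 6 3 5)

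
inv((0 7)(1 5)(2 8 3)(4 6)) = (0 7)(1 5)(2 3 8)(4 6)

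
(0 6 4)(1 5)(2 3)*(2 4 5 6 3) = (0 3 4)(1 6 5)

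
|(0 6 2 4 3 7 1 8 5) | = 9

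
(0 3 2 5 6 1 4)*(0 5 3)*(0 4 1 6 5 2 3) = (0 4 2)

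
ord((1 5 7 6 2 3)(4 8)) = 6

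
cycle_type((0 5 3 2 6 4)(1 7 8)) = 3.6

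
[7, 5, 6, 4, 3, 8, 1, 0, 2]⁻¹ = [7, 6, 8, 4, 3, 1, 2, 0, 5]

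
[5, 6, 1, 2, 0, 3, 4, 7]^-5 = [3, 4, 6, 1, 5, 2, 0, 7]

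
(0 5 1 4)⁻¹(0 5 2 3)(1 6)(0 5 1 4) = (1 2 3 5)(4 6)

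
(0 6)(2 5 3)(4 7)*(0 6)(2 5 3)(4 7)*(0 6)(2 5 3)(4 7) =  (0 6)(4 7)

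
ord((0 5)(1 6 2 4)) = 4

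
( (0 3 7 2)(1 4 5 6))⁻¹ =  (0 2 7 3)(1 6 5 4)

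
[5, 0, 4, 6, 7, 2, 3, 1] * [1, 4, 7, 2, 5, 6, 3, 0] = [6, 1, 5, 3, 0, 7, 2, 4]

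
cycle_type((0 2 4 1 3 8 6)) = 7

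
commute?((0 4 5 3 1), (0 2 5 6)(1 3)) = no:(0 4 5 3 1) * (0 2 5 6)(1 3) = (0 4 6)(1 2 5), (0 2 5 6)(1 3) * (0 4 5 3 1) = (0 2 3)(4 5 6)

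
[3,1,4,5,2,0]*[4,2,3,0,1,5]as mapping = [0→0,1→2,2→1,3→5,4→3,5→4]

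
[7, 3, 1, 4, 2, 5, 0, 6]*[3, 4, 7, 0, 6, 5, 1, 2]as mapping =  [0→2, 1→0, 2→4, 3→6, 4→7, 5→5, 6→3, 7→1]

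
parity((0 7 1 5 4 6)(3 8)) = even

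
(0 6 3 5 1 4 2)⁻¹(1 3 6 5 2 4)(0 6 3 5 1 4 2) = (0 2 4 5 3 1)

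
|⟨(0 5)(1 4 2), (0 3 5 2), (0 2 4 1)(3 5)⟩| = 720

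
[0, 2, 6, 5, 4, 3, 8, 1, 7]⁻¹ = [0, 7, 1, 5, 4, 3, 2, 8, 6]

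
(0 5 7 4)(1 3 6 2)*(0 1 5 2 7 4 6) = (0 2 5 4 1 3)(6 7)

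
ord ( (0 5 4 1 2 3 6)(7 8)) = 14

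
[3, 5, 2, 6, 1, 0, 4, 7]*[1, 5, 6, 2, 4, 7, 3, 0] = [2, 7, 6, 3, 5, 1, 4, 0]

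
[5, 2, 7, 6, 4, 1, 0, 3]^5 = [3, 0, 5, 2, 4, 6, 7, 1]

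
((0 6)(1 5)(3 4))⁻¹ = (0 6)(1 5)(3 4)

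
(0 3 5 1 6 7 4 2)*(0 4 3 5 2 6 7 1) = (0 5)(1 7 3 2 4 6)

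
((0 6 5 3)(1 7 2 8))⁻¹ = (0 3 5 6)(1 8 2 7)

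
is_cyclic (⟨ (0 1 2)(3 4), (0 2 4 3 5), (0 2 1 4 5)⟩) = no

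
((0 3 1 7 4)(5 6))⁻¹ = (0 4 7 1 3)(5 6)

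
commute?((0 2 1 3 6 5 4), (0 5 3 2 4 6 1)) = yes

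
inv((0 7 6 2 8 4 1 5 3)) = (0 3 5 1 4 8 2 6 7)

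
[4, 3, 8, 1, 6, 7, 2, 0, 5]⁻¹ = [7, 3, 6, 1, 0, 8, 4, 5, 2]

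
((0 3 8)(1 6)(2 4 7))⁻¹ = (0 8 3)(1 6)(2 7 4)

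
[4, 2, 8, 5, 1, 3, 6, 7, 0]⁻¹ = [8, 4, 1, 5, 0, 3, 6, 7, 2]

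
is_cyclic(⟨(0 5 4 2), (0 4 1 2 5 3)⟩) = no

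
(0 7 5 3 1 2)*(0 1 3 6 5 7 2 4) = (0 2 1 4)(5 6)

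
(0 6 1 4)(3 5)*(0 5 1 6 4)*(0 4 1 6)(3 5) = (0 1 4 3 6)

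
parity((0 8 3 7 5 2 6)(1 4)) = odd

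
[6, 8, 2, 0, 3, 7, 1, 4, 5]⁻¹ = [3, 6, 2, 4, 7, 8, 0, 5, 1]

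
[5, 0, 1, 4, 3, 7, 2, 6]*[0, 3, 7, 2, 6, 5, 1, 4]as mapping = [0→5, 1→0, 2→3, 3→6, 4→2, 5→4, 6→7, 7→1]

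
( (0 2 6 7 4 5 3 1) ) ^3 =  (0 7 3 2 4 1 6 5) 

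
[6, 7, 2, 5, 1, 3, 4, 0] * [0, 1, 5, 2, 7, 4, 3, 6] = [3, 6, 5, 4, 1, 2, 7, 0]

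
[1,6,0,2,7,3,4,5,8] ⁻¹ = [2,0,3,5,6,7,1,4,8] 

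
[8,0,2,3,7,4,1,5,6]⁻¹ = [1,6,2,3,5,7,8,4,0]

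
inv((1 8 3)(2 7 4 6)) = (1 3 8)(2 6 4 7)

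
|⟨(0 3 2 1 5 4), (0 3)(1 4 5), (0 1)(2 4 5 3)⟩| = 720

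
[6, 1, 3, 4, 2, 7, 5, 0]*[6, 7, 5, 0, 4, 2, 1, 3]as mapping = [0→1, 1→7, 2→0, 3→4, 4→5, 5→3, 6→2, 7→6]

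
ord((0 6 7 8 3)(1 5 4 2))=20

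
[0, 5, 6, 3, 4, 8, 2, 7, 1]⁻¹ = [0, 8, 6, 3, 4, 1, 2, 7, 5]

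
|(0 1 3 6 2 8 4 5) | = 8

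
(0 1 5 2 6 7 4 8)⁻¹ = (0 8 4 7 6 2 5 1)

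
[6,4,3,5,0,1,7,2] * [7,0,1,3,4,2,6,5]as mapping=[0→6,1→4,2→3,3→2,4→7,5→0,6→5,7→1]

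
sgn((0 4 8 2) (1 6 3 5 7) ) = -1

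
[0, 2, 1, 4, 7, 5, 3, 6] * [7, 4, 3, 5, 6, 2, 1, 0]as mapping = [0→7, 1→3, 2→4, 3→6, 4→0, 5→2, 6→5, 7→1]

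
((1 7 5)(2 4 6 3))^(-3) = (2 4 6 3)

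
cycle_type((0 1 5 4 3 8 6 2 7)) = 9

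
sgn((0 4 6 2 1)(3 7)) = -1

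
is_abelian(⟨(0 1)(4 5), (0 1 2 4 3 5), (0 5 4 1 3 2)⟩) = no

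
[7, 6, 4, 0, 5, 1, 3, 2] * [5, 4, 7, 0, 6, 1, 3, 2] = [2, 3, 6, 5, 1, 4, 0, 7]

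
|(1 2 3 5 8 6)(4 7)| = 6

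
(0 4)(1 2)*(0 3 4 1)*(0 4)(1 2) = (0 2 4 3)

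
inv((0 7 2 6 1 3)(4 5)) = (0 3 1 6 2 7)(4 5)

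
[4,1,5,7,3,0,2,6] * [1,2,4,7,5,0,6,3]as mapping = [0→5,1→2,2→0,3→3,4→7,5→1,6→4,7→6]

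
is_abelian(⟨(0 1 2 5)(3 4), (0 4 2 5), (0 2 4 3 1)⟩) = no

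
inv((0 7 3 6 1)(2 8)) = (0 1 6 3 7)(2 8)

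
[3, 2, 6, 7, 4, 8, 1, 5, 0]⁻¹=[8, 6, 1, 0, 4, 7, 2, 3, 5]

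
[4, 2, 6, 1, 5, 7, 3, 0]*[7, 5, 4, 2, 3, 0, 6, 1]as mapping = [0→3, 1→4, 2→6, 3→5, 4→0, 5→1, 6→2, 7→7]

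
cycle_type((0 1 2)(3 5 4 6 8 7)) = 3.6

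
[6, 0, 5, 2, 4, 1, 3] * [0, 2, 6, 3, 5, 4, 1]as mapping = [0→1, 1→0, 2→4, 3→6, 4→5, 5→2, 6→3]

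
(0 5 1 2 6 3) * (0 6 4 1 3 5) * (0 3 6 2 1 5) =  (0 3 2 4 5 6)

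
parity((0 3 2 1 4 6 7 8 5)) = even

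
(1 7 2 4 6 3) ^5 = (1 3 6 4 2 7) 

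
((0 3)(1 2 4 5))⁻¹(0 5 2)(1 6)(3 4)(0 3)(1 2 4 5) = (0 5)(1 4 3)(2 6)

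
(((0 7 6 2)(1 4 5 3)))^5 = (0 7 6 2)(1 4 5 3)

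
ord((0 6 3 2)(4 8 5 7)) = 4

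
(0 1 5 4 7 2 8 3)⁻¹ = (0 3 8 2 7 4 5 1)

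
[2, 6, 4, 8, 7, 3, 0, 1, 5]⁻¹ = [6, 7, 0, 5, 2, 8, 1, 4, 3]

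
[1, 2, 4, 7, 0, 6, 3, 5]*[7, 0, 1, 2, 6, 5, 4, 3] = [0, 1, 6, 3, 7, 4, 2, 5]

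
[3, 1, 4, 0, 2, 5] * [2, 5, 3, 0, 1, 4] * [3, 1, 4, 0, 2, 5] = [3, 5, 1, 4, 0, 2] 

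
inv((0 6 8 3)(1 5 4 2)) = (0 3 8 6)(1 2 4 5)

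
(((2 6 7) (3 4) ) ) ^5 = (2 7 6) (3 4) 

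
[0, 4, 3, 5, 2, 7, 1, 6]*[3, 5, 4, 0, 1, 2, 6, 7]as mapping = [0→3, 1→1, 2→0, 3→2, 4→4, 5→7, 6→5, 7→6]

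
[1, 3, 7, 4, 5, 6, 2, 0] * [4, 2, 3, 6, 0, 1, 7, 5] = [2, 6, 5, 0, 1, 7, 3, 4]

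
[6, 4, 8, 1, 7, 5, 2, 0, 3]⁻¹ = [7, 3, 6, 8, 1, 5, 0, 4, 2]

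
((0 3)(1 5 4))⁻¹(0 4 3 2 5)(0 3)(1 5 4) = (0 2 4 3 1)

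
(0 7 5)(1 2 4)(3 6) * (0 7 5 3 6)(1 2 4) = (0 5 7 3)(1 4 2)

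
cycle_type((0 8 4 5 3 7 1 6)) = 8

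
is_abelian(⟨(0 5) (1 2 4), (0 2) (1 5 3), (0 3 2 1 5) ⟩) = no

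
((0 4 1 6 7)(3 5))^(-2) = (0 6 4 7 1)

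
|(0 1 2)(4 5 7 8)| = 12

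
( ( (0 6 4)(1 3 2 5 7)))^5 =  (0 4 6)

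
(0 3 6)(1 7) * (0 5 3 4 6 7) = (0 4 6 5 3 7 1)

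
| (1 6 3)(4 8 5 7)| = 12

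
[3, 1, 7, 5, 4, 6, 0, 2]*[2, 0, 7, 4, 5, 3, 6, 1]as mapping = [0→4, 1→0, 2→1, 3→3, 4→5, 5→6, 6→2, 7→7]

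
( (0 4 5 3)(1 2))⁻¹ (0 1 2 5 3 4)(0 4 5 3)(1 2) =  (0 5 4 2 1 3)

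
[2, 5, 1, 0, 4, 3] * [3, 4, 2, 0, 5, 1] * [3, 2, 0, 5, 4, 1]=[0, 2, 4, 5, 1, 3]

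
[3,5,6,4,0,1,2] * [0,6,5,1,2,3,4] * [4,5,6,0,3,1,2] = [5,0,3,6,4,2,1]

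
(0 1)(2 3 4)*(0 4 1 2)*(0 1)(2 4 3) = (0 4 1 3)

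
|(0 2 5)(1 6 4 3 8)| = 15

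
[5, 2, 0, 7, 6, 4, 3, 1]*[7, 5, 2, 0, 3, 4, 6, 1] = [4, 2, 7, 1, 6, 3, 0, 5]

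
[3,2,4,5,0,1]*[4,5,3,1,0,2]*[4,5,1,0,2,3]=[5,0,4,1,2,3]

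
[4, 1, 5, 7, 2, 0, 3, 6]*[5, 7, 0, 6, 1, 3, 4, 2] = [1, 7, 3, 2, 0, 5, 6, 4]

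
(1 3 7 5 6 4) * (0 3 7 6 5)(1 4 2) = (0 3 6 2 1 7)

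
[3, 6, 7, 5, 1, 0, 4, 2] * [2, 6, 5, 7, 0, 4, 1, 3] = [7, 1, 3, 4, 6, 2, 0, 5]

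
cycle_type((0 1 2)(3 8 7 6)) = 3.4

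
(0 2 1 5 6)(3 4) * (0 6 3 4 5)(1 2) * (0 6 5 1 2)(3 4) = (0 2)(1 6 5 4 3)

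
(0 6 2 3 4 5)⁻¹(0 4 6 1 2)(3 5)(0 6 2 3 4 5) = (0 4)(1 3 6 5 2)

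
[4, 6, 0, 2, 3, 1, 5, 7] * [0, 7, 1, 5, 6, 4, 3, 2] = [6, 3, 0, 1, 5, 7, 4, 2]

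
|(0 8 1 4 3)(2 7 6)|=15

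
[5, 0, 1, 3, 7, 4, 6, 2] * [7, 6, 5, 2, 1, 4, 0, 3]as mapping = [0→4, 1→7, 2→6, 3→2, 4→3, 5→1, 6→0, 7→5]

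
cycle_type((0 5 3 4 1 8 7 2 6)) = 9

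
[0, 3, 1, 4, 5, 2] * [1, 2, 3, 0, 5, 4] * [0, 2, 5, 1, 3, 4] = [2, 0, 5, 4, 3, 1]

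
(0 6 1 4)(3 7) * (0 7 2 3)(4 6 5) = (0 5 4 7)(1 6)(2 3)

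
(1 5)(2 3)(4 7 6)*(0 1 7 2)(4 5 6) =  (0 1 6 5 7 4 2 3)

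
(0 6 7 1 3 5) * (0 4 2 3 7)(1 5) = (0 6)(1 7 5 4 2 3)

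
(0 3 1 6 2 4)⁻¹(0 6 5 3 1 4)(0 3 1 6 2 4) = (0 3 2 5 1 6)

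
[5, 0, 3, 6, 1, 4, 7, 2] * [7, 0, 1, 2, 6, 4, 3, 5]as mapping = [0→4, 1→7, 2→2, 3→3, 4→0, 5→6, 6→5, 7→1]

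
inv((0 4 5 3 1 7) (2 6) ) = (0 7 1 3 5 4) (2 6) 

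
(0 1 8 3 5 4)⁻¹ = (0 4 5 3 8 1)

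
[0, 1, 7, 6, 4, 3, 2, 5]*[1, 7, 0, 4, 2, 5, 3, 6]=[1, 7, 6, 3, 2, 4, 0, 5]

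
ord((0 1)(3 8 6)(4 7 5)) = 6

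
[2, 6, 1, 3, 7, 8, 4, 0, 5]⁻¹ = [7, 2, 0, 3, 6, 8, 1, 4, 5]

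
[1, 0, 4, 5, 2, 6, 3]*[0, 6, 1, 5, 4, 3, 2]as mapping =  [0→6, 1→0, 2→4, 3→3, 4→1, 5→2, 6→5]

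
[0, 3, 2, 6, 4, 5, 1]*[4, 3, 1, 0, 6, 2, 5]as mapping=[0→4, 1→0, 2→1, 3→5, 4→6, 5→2, 6→3]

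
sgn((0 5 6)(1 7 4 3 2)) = 1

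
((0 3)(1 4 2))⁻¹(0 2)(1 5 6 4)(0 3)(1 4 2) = (1 3)(2 4 5 6)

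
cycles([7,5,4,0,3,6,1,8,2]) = (0 7 8 2 4 3)(1 5 6)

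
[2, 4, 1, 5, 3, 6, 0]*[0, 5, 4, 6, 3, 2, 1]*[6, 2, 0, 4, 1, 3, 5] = [1, 4, 3, 0, 5, 2, 6]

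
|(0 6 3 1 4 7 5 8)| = 8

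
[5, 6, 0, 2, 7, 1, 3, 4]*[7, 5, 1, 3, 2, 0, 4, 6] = [0, 4, 7, 1, 6, 5, 3, 2]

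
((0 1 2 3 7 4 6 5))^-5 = (0 3 6 1 7 5 2 4)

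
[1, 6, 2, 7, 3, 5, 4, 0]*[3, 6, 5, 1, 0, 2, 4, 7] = [6, 4, 5, 7, 1, 2, 0, 3]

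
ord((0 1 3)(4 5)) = 6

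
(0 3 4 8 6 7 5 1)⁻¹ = (0 1 5 7 6 8 4 3)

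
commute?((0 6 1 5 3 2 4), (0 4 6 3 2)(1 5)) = no:(0 6 1 5 3 2 4) * (0 4 6 3 2)(1 5) = (0 3)(2 6 5), (0 4 6 3 2)(1 5) * (0 6 1 5 3 2 4) = (1 3 4)(2 6)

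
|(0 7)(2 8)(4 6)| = 2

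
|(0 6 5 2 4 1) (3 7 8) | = 6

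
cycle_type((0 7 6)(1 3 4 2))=3.4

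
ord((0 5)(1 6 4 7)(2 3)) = 4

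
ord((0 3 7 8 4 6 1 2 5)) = 9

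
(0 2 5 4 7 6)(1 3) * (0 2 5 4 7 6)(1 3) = (0 5 7)(2 4 6)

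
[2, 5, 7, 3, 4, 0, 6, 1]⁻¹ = [5, 7, 0, 3, 4, 1, 6, 2]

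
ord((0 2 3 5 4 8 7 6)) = 8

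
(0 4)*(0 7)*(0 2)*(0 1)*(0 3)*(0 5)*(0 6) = (0 4 7 2 1 3 5 6)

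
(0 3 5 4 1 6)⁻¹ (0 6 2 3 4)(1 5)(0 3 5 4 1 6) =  (0 2 5 1 3)(4 6)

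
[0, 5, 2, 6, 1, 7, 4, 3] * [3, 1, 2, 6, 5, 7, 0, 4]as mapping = [0→3, 1→7, 2→2, 3→0, 4→1, 5→4, 6→5, 7→6]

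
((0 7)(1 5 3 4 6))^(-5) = (0 7)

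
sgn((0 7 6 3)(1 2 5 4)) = 1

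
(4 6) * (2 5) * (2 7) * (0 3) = (0 3)(2 5 7)(4 6)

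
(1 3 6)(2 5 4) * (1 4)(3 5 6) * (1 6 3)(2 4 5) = (1 2 3)(5 6)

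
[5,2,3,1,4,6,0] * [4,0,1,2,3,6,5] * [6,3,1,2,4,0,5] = [5,3,1,6,2,0,4]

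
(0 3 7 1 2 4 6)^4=(0 2 3 4 7 6 1)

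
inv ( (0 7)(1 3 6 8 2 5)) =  (0 7)(1 5 2 8 6 3)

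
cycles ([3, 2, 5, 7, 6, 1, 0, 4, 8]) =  (0 3 7 4 6)(1 2 5)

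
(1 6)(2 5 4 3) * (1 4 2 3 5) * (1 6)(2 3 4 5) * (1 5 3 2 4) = (1 5 2 6 3)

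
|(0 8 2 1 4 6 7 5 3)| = 9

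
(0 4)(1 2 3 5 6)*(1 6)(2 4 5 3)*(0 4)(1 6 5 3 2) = (0 3 2 1)(5 6)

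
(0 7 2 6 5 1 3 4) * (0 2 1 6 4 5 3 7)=(1 7)(2 4)(3 5 6)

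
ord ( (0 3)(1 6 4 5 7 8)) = 6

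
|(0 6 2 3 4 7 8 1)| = 8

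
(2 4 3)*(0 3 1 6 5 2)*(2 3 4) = (0 4 1 6 5 3)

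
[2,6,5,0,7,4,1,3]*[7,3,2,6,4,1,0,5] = [2,0,1,7,5,4,3,6]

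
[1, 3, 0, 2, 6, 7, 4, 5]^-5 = [2, 0, 3, 1, 6, 7, 4, 5]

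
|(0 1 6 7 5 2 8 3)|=8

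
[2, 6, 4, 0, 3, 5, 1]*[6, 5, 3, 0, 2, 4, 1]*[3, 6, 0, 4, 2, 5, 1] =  [4, 6, 0, 1, 3, 2, 5]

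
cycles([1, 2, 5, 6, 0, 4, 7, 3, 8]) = (0 1 2 5 4)(3 6 7)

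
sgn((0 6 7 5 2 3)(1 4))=1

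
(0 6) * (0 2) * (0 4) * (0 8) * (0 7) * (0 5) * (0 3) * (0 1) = (0 6 2 4 8 7 5 3 1)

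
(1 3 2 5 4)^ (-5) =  ()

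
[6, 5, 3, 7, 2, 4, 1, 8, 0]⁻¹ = [8, 6, 4, 2, 5, 1, 0, 3, 7]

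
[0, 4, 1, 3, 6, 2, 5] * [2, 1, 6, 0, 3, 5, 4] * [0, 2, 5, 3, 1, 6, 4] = [5, 3, 2, 0, 1, 4, 6]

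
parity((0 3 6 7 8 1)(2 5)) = even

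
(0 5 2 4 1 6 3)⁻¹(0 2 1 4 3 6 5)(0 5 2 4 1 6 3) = (0 3 2 5 4 6 1)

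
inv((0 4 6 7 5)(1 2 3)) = (0 5 7 6 4)(1 3 2)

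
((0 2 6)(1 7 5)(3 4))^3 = (3 4)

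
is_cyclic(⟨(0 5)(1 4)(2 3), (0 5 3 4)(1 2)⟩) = no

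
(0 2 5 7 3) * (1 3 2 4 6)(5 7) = (0 4 6 1 3)(2 7)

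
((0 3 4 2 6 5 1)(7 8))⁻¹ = (0 1 5 6 2 4 3)(7 8)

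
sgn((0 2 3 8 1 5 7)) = 1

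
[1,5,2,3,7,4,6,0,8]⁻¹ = [7,0,2,3,5,1,6,4,8]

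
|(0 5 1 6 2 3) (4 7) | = 6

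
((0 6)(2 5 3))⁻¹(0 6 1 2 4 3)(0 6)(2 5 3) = (0 1 5 4 2 6)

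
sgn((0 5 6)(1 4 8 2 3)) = 1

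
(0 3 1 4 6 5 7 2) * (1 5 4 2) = (0 3 5 7 1 2)(4 6)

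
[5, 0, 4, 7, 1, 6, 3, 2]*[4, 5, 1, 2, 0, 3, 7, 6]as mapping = [0→3, 1→4, 2→0, 3→6, 4→5, 5→7, 6→2, 7→1]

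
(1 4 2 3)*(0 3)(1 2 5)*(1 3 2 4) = (0 2)(3 4 5)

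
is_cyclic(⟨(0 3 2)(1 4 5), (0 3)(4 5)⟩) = no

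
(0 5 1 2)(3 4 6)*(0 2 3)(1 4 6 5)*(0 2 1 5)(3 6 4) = (0 5 3 4)(1 6 2)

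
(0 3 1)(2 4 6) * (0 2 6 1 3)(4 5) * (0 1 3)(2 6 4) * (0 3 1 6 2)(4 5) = (0 6 5)(1 2 4)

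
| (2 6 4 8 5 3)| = 6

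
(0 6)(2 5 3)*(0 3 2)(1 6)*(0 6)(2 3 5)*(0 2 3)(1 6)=(0 6 5)(1 2 3)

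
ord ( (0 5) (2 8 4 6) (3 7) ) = 4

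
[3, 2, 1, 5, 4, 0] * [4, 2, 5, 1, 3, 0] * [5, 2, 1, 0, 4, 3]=[2, 3, 1, 5, 0, 4]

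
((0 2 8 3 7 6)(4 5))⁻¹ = (0 6 7 3 8 2)(4 5)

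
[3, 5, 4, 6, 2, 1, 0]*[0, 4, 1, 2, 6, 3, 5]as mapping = [0→2, 1→3, 2→6, 3→5, 4→1, 5→4, 6→0]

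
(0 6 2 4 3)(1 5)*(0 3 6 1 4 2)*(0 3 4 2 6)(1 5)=(0 5 2 6 3 4)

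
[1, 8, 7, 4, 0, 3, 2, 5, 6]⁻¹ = [4, 0, 6, 5, 3, 7, 8, 2, 1]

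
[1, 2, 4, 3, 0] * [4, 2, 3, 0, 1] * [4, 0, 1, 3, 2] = [1, 3, 0, 4, 2]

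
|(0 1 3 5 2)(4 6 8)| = 15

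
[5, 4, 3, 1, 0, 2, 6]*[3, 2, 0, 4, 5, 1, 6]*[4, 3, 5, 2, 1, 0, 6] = [3, 0, 1, 5, 2, 4, 6]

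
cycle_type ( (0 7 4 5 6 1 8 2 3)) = 9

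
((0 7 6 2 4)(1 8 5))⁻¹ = (0 4 2 6 7)(1 5 8)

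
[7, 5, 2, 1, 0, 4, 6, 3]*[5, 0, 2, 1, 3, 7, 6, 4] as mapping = [0→4, 1→7, 2→2, 3→0, 4→5, 5→3, 6→6, 7→1] 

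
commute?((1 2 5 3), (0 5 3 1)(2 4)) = no:(1 2 5 3) * (0 5 3 1)(2 4) = (0 5 1 4 2 3), (0 5 3 1)(2 4) * (1 2 5 3) = (0 3 2 4 5 1)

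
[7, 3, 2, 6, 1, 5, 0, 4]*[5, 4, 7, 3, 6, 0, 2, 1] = [1, 3, 7, 2, 4, 0, 5, 6]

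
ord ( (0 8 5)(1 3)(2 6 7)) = 6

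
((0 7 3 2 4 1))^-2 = (0 4 3)(1 2 7)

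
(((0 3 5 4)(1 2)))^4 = ()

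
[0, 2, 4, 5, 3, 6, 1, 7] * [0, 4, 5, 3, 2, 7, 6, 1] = [0, 5, 2, 7, 3, 6, 4, 1]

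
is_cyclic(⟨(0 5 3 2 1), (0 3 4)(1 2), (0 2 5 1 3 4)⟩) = no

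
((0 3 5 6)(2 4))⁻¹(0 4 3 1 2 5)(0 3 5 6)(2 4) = (1 4 6 3 2 5)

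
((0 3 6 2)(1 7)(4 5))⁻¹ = (0 2 6 3)(1 7)(4 5)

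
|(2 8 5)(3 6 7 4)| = 12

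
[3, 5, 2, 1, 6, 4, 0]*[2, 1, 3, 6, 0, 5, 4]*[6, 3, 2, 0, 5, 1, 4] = [4, 1, 0, 3, 5, 6, 2]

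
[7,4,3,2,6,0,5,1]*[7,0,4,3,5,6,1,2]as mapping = [0→2,1→5,2→3,3→4,4→1,5→7,6→6,7→0]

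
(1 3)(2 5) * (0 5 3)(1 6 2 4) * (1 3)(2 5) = (0 2 1)(3 6 5 4)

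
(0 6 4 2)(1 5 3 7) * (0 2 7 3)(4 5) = (0 6 5)(1 4 7)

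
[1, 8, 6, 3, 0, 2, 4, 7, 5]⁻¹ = [4, 0, 5, 3, 6, 8, 2, 7, 1]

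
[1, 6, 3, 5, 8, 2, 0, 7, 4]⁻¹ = [6, 0, 5, 2, 8, 3, 1, 7, 4]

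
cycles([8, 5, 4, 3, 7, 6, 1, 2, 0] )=(0 8)(1 5 6)(2 4 7)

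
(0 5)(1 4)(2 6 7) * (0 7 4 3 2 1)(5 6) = (0 6 4)(1 3 2 5 7)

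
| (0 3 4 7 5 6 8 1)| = 8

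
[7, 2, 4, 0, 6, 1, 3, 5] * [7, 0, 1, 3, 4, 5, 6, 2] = [2, 1, 4, 7, 6, 0, 3, 5]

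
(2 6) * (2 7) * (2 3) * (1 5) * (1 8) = (1 5 8)(2 6 7 3)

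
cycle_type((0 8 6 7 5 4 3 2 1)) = 9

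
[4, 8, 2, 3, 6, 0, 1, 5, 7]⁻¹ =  [5, 6, 2, 3, 0, 7, 4, 8, 1]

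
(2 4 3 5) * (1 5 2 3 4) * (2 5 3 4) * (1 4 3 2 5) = (1 2 4 5 3)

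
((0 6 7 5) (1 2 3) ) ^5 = (0 6 7 5) (1 3 2) 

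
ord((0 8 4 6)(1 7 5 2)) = 4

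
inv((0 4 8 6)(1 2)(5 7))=(0 6 8 4)(1 2)(5 7)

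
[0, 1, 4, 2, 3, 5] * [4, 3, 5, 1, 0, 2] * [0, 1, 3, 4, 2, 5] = [2, 4, 0, 5, 1, 3]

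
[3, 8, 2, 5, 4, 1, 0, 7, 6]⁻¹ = [6, 5, 2, 0, 4, 3, 8, 7, 1]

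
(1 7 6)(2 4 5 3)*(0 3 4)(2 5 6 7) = (0 3 5 4 6 1 2)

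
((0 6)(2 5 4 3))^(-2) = (2 4)(3 5)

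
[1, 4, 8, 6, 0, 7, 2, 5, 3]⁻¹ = [4, 0, 6, 8, 1, 7, 3, 5, 2]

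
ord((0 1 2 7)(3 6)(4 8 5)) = 12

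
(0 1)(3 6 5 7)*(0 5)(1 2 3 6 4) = (0 2 3 4 1 5 7 6)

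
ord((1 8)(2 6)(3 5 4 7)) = 4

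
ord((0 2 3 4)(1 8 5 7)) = 4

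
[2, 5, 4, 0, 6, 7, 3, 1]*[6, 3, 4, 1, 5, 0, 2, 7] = [4, 0, 5, 6, 2, 7, 1, 3]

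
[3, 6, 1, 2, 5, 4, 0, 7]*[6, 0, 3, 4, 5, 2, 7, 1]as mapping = [0→4, 1→7, 2→0, 3→3, 4→2, 5→5, 6→6, 7→1]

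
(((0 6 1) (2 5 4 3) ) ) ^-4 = (0 1 6) 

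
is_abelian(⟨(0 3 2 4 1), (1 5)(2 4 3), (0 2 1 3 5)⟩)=no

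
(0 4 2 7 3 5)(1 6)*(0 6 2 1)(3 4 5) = (0 5 6)(1 2 7 4)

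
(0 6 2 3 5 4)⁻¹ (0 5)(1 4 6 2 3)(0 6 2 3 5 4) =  (0 2 3 5 1)(4 6)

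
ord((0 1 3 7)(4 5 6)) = 12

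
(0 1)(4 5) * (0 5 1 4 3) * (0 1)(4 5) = (0 5 3 1 4)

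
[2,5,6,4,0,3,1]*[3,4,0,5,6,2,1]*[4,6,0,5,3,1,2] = [4,0,6,2,5,1,3]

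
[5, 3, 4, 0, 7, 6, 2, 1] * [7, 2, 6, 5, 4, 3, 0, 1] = [3, 5, 4, 7, 1, 0, 6, 2]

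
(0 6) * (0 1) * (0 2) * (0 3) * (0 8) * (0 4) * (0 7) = (0 6 1 2 3 8 4 7)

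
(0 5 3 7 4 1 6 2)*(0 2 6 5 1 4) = (0 1 5 3 7)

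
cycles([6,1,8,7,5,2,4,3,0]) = (0 6 4 5 2 8)(3 7)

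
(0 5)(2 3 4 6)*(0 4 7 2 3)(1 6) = (0 5 4 1 6 3 7 2)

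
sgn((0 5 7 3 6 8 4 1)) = -1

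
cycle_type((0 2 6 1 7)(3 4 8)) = 3.5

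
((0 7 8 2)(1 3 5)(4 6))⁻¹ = (0 2 8 7)(1 5 3)(4 6)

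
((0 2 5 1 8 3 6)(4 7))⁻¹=(0 6 3 8 1 5 2)(4 7)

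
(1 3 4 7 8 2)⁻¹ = (1 2 8 7 4 3)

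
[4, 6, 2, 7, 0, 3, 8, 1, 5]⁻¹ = [4, 7, 2, 5, 0, 8, 1, 3, 6]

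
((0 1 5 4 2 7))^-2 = (0 2 5)(1 7 4)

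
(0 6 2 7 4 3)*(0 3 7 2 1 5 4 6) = (1 5 4 7 6)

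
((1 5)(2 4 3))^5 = (1 5)(2 3 4)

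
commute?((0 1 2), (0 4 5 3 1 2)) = no:(0 1 2) * (0 4 5 3 1 2) = (0 2 4 5 3 1), (0 4 5 3 1 2) * (0 1 2) = (0 4 5 3 2 1)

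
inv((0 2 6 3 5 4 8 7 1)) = (0 1 7 8 4 5 3 6 2)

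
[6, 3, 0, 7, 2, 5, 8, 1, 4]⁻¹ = [2, 7, 4, 1, 8, 5, 0, 3, 6]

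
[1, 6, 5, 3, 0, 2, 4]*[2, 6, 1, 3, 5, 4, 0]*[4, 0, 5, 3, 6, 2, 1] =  [1, 4, 6, 3, 5, 0, 2]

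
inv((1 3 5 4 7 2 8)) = (1 8 2 7 4 5 3)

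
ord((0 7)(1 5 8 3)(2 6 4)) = 12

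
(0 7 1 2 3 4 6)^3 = (0 2 6 1 4 7 3)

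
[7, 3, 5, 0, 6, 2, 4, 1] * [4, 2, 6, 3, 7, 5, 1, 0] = [0, 3, 5, 4, 1, 6, 7, 2]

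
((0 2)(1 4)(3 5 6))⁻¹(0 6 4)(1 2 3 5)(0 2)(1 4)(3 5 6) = (0 5 6 4)(1 2 3)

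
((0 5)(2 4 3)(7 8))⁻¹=(0 5)(2 3 4)(7 8)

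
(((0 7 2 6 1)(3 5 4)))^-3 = (0 2 1 7 6)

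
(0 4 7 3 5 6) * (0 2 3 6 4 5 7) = (0 5 4)(2 3 7 6)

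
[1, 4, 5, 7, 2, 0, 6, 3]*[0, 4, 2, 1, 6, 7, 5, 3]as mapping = [0→4, 1→6, 2→7, 3→3, 4→2, 5→0, 6→5, 7→1]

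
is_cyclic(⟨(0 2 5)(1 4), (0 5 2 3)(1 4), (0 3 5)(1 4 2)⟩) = no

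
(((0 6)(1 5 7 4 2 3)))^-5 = (0 6)(1 5 7 4 2 3)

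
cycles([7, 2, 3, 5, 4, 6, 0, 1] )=(0 7 1 2 3 5 6) 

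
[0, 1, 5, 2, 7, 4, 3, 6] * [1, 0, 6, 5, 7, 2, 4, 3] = [1, 0, 2, 6, 3, 7, 5, 4]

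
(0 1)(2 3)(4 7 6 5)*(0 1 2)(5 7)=(0 2 3)(4 5)(6 7)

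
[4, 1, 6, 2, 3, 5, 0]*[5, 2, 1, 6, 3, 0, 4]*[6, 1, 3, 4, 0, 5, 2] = [4, 3, 0, 1, 2, 6, 5]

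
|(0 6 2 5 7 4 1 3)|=8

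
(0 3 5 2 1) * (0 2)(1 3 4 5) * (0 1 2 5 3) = (0 4 3 2)(1 5)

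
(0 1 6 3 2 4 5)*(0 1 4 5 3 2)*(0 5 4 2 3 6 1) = (0 2 4 6 3 5)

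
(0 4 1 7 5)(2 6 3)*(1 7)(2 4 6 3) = (0 6 2 3 4 7 5)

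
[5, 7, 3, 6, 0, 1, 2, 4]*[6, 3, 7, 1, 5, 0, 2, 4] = [0, 4, 1, 2, 6, 3, 7, 5]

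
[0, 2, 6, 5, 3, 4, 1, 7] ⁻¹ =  [0, 6, 1, 4, 5, 3, 2, 7] 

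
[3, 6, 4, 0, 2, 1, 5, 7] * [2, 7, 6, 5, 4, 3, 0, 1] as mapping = [0→5, 1→0, 2→4, 3→2, 4→6, 5→7, 6→3, 7→1] 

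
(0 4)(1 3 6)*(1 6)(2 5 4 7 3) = (0 7 3 1 2 5 4)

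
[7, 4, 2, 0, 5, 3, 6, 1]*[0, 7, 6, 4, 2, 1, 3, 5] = [5, 2, 6, 0, 1, 4, 3, 7]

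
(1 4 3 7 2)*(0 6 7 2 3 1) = (0 6 7 3 2)(1 4)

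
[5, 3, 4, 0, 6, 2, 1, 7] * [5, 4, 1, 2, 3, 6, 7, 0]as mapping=[0→6, 1→2, 2→3, 3→5, 4→7, 5→1, 6→4, 7→0]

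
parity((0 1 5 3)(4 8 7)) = odd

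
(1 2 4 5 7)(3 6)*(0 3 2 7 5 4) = (0 3 6 2)(1 7)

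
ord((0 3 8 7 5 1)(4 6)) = 6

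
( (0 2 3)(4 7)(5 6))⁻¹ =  (0 3 2)(4 7)(5 6)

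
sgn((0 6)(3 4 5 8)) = 1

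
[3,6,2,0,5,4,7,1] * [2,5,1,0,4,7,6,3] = [0,6,1,2,7,4,3,5]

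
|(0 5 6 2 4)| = 5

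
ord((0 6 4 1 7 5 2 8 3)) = 9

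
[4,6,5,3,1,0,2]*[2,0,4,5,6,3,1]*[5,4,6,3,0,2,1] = [1,4,3,2,5,6,0]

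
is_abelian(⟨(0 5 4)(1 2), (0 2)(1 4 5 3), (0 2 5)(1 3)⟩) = no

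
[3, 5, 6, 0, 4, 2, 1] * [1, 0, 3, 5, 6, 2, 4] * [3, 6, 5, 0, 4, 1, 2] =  [1, 5, 4, 6, 2, 0, 3]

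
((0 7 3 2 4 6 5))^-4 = (0 2 5 3 6 7 4)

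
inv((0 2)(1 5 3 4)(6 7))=(0 2)(1 4 3 5)(6 7)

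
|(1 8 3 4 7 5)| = 6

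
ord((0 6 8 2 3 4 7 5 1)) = 9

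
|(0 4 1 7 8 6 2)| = 7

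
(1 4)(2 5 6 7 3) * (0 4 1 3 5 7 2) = (0 4 3)(2 7 5 6)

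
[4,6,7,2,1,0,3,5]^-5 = [6,2,0,5,3,1,7,4]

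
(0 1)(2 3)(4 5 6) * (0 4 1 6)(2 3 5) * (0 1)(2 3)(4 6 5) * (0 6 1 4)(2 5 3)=(0 3 5 4 2)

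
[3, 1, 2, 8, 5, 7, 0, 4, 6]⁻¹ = [6, 1, 2, 0, 7, 4, 8, 5, 3]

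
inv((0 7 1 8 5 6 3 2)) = (0 2 3 6 5 8 1 7)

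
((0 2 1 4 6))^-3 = (0 1 6 2 4)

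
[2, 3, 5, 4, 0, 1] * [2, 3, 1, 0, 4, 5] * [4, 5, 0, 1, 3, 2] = [5, 4, 2, 3, 0, 1]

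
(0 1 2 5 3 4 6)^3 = (0 5 6 2 4 1 3)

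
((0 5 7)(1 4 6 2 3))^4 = (0 5 7)(1 3 2 6 4)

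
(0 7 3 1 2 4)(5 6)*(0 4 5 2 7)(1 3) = (1 7)(2 5 6)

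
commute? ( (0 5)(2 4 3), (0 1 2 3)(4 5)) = no: (0 5)(2 4 3) * (0 1 2 3)(4 5) = (0 4)(1 2 5), (0 1 2 3)(4 5) * (0 5)(2 4 3) = (0 1 4)(3 5)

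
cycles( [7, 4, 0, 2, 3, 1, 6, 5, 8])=(0 7 5 1 4 3 2)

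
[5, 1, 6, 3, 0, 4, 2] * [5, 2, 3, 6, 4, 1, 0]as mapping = [0→1, 1→2, 2→0, 3→6, 4→5, 5→4, 6→3]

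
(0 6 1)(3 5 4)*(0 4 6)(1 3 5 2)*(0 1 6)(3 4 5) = (0 1 5)(2 6 4 3)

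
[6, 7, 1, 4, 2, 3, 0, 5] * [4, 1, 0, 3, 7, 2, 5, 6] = [5, 6, 1, 7, 0, 3, 4, 2]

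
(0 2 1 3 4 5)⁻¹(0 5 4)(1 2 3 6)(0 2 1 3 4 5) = (0 5 2)(1 4 6 3)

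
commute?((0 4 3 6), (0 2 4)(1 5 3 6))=no:(0 4 3 6)*(0 2 4)(1 5 3 6)=(1 5 3)(2 4 6), (0 2 4)(1 5 3 6)*(0 4 3 6)=(0 2 3)(1 5 6)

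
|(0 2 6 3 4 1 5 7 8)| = 9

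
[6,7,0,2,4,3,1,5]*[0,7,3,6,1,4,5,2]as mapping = [0→5,1→2,2→0,3→3,4→1,5→6,6→7,7→4]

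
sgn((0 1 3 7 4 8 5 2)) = -1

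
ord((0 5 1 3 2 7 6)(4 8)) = 14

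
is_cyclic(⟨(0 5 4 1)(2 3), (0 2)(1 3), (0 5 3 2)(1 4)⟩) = no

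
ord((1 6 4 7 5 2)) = 6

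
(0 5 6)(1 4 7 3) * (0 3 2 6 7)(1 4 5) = (0 1 5 7 2 6 3 4)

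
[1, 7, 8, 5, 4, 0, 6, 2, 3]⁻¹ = [5, 0, 7, 8, 4, 3, 6, 1, 2]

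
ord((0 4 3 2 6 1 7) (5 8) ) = 14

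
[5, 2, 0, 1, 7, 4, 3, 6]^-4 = [6, 4, 7, 5, 1, 3, 0, 2]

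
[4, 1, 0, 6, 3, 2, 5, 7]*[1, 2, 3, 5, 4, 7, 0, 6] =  [4, 2, 1, 0, 5, 3, 7, 6]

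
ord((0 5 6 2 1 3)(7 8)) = 6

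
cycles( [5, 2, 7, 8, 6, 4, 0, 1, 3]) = (0 5 4 6)(1 2 7)(3 8)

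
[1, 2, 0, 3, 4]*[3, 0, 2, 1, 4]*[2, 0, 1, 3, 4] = [2, 1, 3, 0, 4]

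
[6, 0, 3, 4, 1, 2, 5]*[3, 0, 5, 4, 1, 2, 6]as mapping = [0→6, 1→3, 2→4, 3→1, 4→0, 5→5, 6→2]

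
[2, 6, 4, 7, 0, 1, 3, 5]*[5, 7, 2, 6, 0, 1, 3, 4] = [2, 3, 0, 4, 5, 7, 6, 1]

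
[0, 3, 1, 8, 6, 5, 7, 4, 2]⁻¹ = [0, 2, 8, 1, 7, 5, 4, 6, 3]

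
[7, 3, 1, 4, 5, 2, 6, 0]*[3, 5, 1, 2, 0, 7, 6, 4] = [4, 2, 5, 0, 7, 1, 6, 3]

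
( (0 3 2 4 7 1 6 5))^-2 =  (0 6 7 2)(1 4 3 5)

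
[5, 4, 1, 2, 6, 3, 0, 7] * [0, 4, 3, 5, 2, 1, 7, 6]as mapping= [0→1, 1→2, 2→4, 3→3, 4→7, 5→5, 6→0, 7→6]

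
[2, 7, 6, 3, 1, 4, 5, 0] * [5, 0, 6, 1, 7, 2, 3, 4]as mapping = [0→6, 1→4, 2→3, 3→1, 4→0, 5→7, 6→2, 7→5]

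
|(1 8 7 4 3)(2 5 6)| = 15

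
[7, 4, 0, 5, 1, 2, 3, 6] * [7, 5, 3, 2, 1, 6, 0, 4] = [4, 1, 7, 6, 5, 3, 2, 0]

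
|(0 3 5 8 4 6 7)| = 7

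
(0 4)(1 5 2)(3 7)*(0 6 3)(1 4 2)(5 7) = (0 2 4 6 3 5 1 7)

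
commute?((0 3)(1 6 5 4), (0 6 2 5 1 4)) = no:(0 3)(1 6 5 4)*(0 6 2 5 1 4) = (0 3 6 1 2 5), (0 6 2 5 1 4)*(0 3)(1 6 5 4) = (0 5 6 2 4 3)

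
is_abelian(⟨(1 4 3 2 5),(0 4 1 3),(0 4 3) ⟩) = no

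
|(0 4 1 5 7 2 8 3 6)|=9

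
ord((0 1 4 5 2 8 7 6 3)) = 9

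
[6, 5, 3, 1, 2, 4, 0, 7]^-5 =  [6, 1, 2, 3, 4, 5, 0, 7]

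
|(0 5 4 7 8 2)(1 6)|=6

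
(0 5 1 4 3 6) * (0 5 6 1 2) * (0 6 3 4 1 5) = (0 3 5 2 6)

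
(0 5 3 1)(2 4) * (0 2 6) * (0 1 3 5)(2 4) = (1 4 6)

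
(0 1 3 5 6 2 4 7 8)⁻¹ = (0 8 7 4 2 6 5 3 1)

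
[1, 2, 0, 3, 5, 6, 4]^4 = [1, 2, 0, 3, 5, 6, 4]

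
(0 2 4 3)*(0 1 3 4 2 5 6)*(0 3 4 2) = (0 5 6 3 1 4 2)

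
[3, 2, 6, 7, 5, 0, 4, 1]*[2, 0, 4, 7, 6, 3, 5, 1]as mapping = [0→7, 1→4, 2→5, 3→1, 4→3, 5→2, 6→6, 7→0]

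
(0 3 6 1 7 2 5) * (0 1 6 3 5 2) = (0 5 1 7)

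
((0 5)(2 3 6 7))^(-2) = (2 6)(3 7)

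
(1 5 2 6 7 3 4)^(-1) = (1 4 3 7 6 2 5)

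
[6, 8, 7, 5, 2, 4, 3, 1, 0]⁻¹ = [8, 7, 4, 6, 5, 3, 0, 2, 1]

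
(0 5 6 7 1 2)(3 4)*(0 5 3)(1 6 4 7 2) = (0 3 7 6 2 5 4)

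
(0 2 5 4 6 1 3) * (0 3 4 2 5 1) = (0 5 2 1 4 6)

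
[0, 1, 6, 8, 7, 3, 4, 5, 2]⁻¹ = [0, 1, 8, 5, 6, 7, 2, 4, 3]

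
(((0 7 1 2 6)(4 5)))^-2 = (0 2 7 6 1)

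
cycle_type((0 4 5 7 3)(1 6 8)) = 3.5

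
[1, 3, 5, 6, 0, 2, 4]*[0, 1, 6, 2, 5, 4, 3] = [1, 2, 4, 3, 0, 6, 5]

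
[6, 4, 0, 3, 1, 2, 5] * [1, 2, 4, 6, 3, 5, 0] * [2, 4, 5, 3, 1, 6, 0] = [2, 3, 4, 0, 5, 1, 6]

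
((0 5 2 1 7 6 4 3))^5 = (0 6 2 3 7 5 4 1)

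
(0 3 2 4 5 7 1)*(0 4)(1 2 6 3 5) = (0 5 7 2)(1 4)(3 6)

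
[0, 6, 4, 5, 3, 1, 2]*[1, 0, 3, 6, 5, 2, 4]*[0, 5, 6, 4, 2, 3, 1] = [5, 2, 3, 6, 1, 0, 4]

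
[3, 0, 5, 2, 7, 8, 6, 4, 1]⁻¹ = [1, 8, 3, 0, 7, 2, 6, 4, 5]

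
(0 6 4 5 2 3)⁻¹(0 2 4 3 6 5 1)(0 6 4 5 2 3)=(0 4 2 1 6 3 5)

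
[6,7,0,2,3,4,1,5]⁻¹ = [2,6,3,4,5,7,0,1]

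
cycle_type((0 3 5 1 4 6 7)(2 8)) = 2.7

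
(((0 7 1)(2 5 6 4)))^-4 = (0 1 7)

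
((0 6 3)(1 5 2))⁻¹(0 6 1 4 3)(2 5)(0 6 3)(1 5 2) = (0 6 3 5 4)(1 2)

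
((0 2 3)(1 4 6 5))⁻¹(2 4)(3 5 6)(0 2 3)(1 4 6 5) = (0 1 5)(3 6)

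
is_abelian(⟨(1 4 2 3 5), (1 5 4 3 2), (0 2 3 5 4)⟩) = no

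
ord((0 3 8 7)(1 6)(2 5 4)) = 12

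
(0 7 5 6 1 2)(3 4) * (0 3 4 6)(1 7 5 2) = (0 5)(2 3 6 7)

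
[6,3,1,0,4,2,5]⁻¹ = [3,2,5,1,4,6,0]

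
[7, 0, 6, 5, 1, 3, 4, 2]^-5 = [7, 0, 6, 5, 1, 3, 4, 2]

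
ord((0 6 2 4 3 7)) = 6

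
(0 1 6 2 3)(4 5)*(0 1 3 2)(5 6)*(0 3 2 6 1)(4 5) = (0 2 6 3)(1 4)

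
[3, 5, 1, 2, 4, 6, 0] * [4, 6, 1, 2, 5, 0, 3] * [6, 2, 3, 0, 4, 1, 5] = [3, 6, 5, 2, 1, 0, 4]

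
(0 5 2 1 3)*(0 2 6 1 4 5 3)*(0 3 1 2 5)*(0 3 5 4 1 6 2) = (0 6)(1 5 2)(3 4)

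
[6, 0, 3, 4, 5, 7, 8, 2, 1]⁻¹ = [1, 8, 7, 2, 3, 4, 0, 5, 6]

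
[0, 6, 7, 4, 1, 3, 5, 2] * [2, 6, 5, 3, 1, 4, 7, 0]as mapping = [0→2, 1→7, 2→0, 3→1, 4→6, 5→3, 6→4, 7→5]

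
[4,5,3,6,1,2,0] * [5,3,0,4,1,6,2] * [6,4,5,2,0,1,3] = [4,3,0,5,2,6,1]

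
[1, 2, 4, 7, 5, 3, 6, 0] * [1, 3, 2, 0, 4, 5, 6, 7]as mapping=[0→3, 1→2, 2→4, 3→7, 4→5, 5→0, 6→6, 7→1]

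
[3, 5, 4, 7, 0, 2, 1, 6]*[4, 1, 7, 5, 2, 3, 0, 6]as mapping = [0→5, 1→3, 2→2, 3→6, 4→4, 5→7, 6→1, 7→0]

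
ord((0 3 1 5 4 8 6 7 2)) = 9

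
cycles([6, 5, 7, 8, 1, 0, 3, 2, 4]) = (0 6 3 8 4 1 5) (2 7) 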